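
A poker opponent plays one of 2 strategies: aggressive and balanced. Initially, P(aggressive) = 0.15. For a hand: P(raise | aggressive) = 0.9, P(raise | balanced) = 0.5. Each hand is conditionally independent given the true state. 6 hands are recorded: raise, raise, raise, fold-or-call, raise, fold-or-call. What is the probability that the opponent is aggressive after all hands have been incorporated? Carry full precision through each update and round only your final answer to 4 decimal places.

0.0690

After 'raise': P(aggressive) = 0.9·0.1500 / (0.9·0.1500 + 0.5·0.8500) ≈ 0.2411
After 'raise': P(aggressive) = 0.9·0.2411 / (0.9·0.2411 + 0.5·0.7589) ≈ 0.3638
After 'raise': P(aggressive) = 0.9·0.3638 / (0.9·0.3638 + 0.5·0.6362) ≈ 0.5072
After 'fold-or-call': P(aggressive) = 0.1·0.5072 / (0.1·0.5072 + 0.5·0.4928) ≈ 0.1707
After 'raise': P(aggressive) = 0.9·0.1707 / (0.9·0.1707 + 0.5·0.8293) ≈ 0.2703
After 'fold-or-call': P(aggressive) = 0.1·0.2703 / (0.1·0.2703 + 0.5·0.7297) ≈ 0.0690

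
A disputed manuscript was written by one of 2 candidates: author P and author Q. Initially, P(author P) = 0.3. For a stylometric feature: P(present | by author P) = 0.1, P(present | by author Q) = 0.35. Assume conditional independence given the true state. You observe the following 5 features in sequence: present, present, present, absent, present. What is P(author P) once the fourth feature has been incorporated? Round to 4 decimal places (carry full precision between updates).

After 'present': P(author P) = 0.1·0.3000 / (0.1·0.3000 + 0.35·0.7000) ≈ 0.1091
After 'present': P(author P) = 0.1·0.1091 / (0.1·0.1091 + 0.35·0.8909) ≈ 0.0338
After 'present': P(author P) = 0.1·0.0338 / (0.1·0.0338 + 0.35·0.9662) ≈ 0.0099
After 'absent': P(author P) = 0.9·0.0099 / (0.9·0.0099 + 0.65·0.9901) ≈ 0.0137

0.0137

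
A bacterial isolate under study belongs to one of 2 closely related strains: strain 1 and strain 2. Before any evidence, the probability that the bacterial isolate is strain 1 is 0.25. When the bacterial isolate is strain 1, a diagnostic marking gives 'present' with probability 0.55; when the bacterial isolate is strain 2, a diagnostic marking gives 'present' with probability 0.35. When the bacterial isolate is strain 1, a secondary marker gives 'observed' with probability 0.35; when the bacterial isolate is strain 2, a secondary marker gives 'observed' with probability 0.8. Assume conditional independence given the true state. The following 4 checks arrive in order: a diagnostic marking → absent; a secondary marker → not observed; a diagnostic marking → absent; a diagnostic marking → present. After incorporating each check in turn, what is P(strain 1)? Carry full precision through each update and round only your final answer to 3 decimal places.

0.449

After a diagnostic marking='absent': P(strain 1) = 0.45·0.2500 / (0.45·0.2500 + 0.65·0.7500) ≈ 0.1875
After a secondary marker='not observed': P(strain 1) = 0.65·0.1875 / (0.65·0.1875 + 0.2·0.8125) ≈ 0.4286
After a diagnostic marking='absent': P(strain 1) = 0.45·0.4286 / (0.45·0.4286 + 0.65·0.5714) ≈ 0.3418
After a diagnostic marking='present': P(strain 1) = 0.55·0.3418 / (0.55·0.3418 + 0.35·0.6582) ≈ 0.4493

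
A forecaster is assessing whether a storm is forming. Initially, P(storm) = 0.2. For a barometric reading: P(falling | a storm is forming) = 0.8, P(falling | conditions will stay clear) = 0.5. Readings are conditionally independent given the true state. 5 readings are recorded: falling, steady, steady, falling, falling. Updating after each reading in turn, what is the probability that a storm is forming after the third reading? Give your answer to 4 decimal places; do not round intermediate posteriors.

0.0602

After 'falling': P(storm) = 0.8·0.2000 / (0.8·0.2000 + 0.5·0.8000) ≈ 0.2857
After 'steady': P(storm) = 0.2·0.2857 / (0.2·0.2857 + 0.5·0.7143) ≈ 0.1379
After 'steady': P(storm) = 0.2·0.1379 / (0.2·0.1379 + 0.5·0.8621) ≈ 0.0602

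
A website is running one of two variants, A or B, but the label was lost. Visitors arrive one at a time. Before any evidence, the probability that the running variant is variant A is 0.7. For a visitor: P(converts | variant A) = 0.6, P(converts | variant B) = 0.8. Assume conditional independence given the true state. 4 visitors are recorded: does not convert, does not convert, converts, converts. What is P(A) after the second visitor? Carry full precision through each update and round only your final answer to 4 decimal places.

After 'does not convert': P(A) = 0.4·0.7000 / (0.4·0.7000 + 0.2·0.3000) ≈ 0.8235
After 'does not convert': P(A) = 0.4·0.8235 / (0.4·0.8235 + 0.2·0.1765) ≈ 0.9032

0.9032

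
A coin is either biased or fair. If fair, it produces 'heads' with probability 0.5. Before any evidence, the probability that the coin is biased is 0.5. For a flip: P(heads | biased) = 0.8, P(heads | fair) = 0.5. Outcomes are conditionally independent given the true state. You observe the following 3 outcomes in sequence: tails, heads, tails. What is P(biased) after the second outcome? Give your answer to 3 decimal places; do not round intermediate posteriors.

Apply Bayes' rule sequentially, carrying P(biased) forward.
After 'tails': P(biased) = 0.2·0.5000 / (0.2·0.5000 + 0.5·0.5000) ≈ 0.2857
After 'heads': P(biased) = 0.8·0.2857 / (0.8·0.2857 + 0.5·0.7143) ≈ 0.3902

0.390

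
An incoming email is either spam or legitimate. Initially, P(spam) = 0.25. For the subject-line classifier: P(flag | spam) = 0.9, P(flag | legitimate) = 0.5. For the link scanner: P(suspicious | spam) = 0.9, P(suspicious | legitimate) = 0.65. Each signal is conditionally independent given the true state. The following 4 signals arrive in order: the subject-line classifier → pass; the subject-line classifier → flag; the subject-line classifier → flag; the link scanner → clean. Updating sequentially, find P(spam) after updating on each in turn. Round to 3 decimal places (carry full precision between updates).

0.058

After the subject-line classifier='pass': P(spam) = 0.1·0.2500 / (0.1·0.2500 + 0.5·0.7500) ≈ 0.0625
After the subject-line classifier='flag': P(spam) = 0.9·0.0625 / (0.9·0.0625 + 0.5·0.9375) ≈ 0.1071
After the subject-line classifier='flag': P(spam) = 0.9·0.1071 / (0.9·0.1071 + 0.5·0.8929) ≈ 0.1776
After the link scanner='clean': P(spam) = 0.1·0.1776 / (0.1·0.1776 + 0.35·0.8224) ≈ 0.0581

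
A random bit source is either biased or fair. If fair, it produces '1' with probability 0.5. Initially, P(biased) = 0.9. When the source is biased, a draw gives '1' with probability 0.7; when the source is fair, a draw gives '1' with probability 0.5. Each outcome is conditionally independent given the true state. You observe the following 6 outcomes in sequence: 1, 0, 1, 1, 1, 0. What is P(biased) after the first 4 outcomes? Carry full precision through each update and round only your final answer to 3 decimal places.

After '1': P(biased) = 0.7·0.9000 / (0.7·0.9000 + 0.5·0.1000) ≈ 0.9265
After '0': P(biased) = 0.3·0.9265 / (0.3·0.9265 + 0.5·0.0735) ≈ 0.8832
After '1': P(biased) = 0.7·0.8832 / (0.7·0.8832 + 0.5·0.1168) ≈ 0.9137
After '1': P(biased) = 0.7·0.9137 / (0.7·0.9137 + 0.5·0.0863) ≈ 0.9368

0.937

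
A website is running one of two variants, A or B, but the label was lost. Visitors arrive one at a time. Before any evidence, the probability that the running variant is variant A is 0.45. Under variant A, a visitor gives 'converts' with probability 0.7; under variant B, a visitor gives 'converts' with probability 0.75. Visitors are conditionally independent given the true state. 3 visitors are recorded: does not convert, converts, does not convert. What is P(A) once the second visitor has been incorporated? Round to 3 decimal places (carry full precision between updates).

After 'does not convert': P(A) = 0.3·0.4500 / (0.3·0.4500 + 0.25·0.5500) ≈ 0.4954
After 'converts': P(A) = 0.7·0.4954 / (0.7·0.4954 + 0.75·0.5046) ≈ 0.4782

0.478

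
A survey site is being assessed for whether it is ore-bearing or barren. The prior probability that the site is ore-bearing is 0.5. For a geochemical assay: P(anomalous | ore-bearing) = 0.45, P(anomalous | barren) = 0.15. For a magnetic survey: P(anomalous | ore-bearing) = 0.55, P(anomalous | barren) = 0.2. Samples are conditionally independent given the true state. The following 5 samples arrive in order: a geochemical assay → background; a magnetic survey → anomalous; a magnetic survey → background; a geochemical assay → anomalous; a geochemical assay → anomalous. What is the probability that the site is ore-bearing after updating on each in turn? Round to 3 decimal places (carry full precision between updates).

Each posterior becomes the prior for the next update.
After a geochemical assay='background': P(ore) = 0.55·0.5000 / (0.55·0.5000 + 0.85·0.5000) ≈ 0.3929
After a magnetic survey='anomalous': P(ore) = 0.55·0.3929 / (0.55·0.3929 + 0.2·0.6071) ≈ 0.6402
After a magnetic survey='background': P(ore) = 0.45·0.6402 / (0.45·0.6402 + 0.8·0.3598) ≈ 0.5002
After a geochemical assay='anomalous': P(ore) = 0.45·0.5002 / (0.45·0.5002 + 0.15·0.4998) ≈ 0.7502
After a geochemical assay='anomalous': P(ore) = 0.45·0.7502 / (0.45·0.7502 + 0.15·0.2498) ≈ 0.9001

0.900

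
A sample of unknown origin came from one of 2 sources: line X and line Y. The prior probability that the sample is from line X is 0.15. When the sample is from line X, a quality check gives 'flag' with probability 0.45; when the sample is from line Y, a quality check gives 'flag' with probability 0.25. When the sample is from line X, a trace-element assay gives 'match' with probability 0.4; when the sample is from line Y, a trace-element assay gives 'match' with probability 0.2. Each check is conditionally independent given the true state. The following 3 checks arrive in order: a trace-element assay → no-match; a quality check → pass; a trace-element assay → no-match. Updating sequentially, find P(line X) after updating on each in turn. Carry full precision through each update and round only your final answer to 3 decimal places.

0.068

After a trace-element assay='no-match': P(line X) = 0.6·0.1500 / (0.6·0.1500 + 0.8·0.8500) ≈ 0.1169
After a quality check='pass': P(line X) = 0.55·0.1169 / (0.55·0.1169 + 0.75·0.8831) ≈ 0.0885
After a trace-element assay='no-match': P(line X) = 0.6·0.0885 / (0.6·0.0885 + 0.8·0.9115) ≈ 0.0679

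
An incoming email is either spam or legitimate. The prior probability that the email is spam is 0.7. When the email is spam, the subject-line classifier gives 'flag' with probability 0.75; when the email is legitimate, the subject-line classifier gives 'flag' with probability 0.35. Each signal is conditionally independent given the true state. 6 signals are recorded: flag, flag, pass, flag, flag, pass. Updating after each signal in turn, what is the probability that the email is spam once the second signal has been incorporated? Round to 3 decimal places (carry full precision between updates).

Apply Bayes' rule sequentially, carrying P(spam) forward.
After 'flag': P(spam) = 0.75·0.7000 / (0.75·0.7000 + 0.35·0.3000) ≈ 0.8333
After 'flag': P(spam) = 0.75·0.8333 / (0.75·0.8333 + 0.35·0.1667) ≈ 0.9146

0.915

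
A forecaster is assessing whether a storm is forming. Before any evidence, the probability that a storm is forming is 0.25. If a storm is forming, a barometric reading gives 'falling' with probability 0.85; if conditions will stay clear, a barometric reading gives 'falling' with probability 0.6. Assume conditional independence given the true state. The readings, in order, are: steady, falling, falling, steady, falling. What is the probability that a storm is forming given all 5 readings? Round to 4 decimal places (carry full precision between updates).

0.1176

After 'steady': P(storm) = 0.15·0.2500 / (0.15·0.2500 + 0.4·0.7500) ≈ 0.1111
After 'falling': P(storm) = 0.85·0.1111 / (0.85·0.1111 + 0.6·0.8889) ≈ 0.1504
After 'falling': P(storm) = 0.85·0.1504 / (0.85·0.1504 + 0.6·0.8496) ≈ 0.2006
After 'steady': P(storm) = 0.15·0.2006 / (0.15·0.2006 + 0.4·0.7994) ≈ 0.0860
After 'falling': P(storm) = 0.85·0.0860 / (0.85·0.0860 + 0.6·0.9140) ≈ 0.1176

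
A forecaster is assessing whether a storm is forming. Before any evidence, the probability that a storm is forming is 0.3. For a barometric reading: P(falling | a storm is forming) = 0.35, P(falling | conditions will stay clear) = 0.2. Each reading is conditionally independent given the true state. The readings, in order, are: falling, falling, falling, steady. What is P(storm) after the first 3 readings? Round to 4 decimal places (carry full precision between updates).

0.6967

After 'falling': P(storm) = 0.35·0.3000 / (0.35·0.3000 + 0.2·0.7000) ≈ 0.4286
After 'falling': P(storm) = 0.35·0.4286 / (0.35·0.4286 + 0.2·0.5714) ≈ 0.5676
After 'falling': P(storm) = 0.35·0.5676 / (0.35·0.5676 + 0.2·0.4324) ≈ 0.6967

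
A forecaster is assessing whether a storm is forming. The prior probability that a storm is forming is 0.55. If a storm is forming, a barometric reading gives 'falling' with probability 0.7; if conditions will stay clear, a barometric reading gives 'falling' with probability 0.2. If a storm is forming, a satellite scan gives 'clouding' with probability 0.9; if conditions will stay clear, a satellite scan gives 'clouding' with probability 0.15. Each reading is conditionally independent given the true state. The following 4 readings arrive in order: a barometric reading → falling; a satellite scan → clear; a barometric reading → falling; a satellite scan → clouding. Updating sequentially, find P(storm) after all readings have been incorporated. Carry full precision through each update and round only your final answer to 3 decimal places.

After a barometric reading='falling': P(storm) = 0.7·0.5500 / (0.7·0.5500 + 0.2·0.4500) ≈ 0.8105
After a satellite scan='clear': P(storm) = 0.1·0.8105 / (0.1·0.8105 + 0.85·0.1895) ≈ 0.3348
After a barometric reading='falling': P(storm) = 0.7·0.3348 / (0.7·0.3348 + 0.2·0.6652) ≈ 0.6379
After a satellite scan='clouding': P(storm) = 0.9·0.6379 / (0.9·0.6379 + 0.15·0.3621) ≈ 0.9136

0.914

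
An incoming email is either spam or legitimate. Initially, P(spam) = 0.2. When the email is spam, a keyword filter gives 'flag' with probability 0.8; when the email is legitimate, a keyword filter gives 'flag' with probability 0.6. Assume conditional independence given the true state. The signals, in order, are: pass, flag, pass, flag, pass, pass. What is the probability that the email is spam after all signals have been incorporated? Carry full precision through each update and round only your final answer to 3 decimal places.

0.027

After 'pass': P(spam) = 0.2·0.2000 / (0.2·0.2000 + 0.4·0.8000) ≈ 0.1111
After 'flag': P(spam) = 0.8·0.1111 / (0.8·0.1111 + 0.6·0.8889) ≈ 0.1429
After 'pass': P(spam) = 0.2·0.1429 / (0.2·0.1429 + 0.4·0.8571) ≈ 0.0769
After 'flag': P(spam) = 0.8·0.0769 / (0.8·0.0769 + 0.6·0.9231) ≈ 0.1000
After 'pass': P(spam) = 0.2·0.1000 / (0.2·0.1000 + 0.4·0.9000) ≈ 0.0526
After 'pass': P(spam) = 0.2·0.0526 / (0.2·0.0526 + 0.4·0.9474) ≈ 0.0270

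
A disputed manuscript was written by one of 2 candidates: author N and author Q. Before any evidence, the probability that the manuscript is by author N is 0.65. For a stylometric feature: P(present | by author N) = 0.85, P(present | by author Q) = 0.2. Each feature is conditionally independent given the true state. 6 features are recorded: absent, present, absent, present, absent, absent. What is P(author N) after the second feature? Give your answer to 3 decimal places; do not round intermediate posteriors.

Apply Bayes' rule sequentially, carrying P(author N) forward.
After 'absent': P(author N) = 0.15·0.6500 / (0.15·0.6500 + 0.8·0.3500) ≈ 0.2583
After 'present': P(author N) = 0.85·0.2583 / (0.85·0.2583 + 0.2·0.7417) ≈ 0.5968

0.597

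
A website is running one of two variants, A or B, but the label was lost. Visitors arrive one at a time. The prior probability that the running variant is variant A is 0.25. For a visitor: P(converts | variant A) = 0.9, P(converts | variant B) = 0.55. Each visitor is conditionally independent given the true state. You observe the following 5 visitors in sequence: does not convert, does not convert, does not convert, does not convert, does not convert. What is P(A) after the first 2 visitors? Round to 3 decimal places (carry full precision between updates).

Apply Bayes' rule sequentially, carrying P(A) forward.
After 'does not convert': P(A) = 0.1·0.2500 / (0.1·0.2500 + 0.45·0.7500) ≈ 0.0690
After 'does not convert': P(A) = 0.1·0.0690 / (0.1·0.0690 + 0.45·0.9310) ≈ 0.0162

0.016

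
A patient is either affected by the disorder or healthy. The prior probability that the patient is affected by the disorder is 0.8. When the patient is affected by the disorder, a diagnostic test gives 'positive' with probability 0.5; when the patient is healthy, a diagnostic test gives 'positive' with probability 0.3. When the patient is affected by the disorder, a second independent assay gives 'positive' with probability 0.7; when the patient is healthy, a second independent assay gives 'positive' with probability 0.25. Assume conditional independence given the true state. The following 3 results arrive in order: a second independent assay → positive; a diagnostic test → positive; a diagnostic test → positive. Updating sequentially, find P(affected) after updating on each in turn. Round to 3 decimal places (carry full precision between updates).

After a second independent assay='positive': P(affected) = 0.7·0.8000 / (0.7·0.8000 + 0.25·0.2000) ≈ 0.9180
After a diagnostic test='positive': P(affected) = 0.5·0.9180 / (0.5·0.9180 + 0.3·0.0820) ≈ 0.9492
After a diagnostic test='positive': P(affected) = 0.5·0.9492 / (0.5·0.9492 + 0.3·0.0508) ≈ 0.9689

0.969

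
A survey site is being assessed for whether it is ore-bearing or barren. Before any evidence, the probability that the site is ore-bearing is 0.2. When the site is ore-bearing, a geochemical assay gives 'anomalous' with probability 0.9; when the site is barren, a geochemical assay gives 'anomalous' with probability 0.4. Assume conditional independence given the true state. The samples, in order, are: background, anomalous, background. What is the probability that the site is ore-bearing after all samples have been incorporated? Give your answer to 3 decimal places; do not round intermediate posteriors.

After 'background': P(ore) = 0.1·0.2000 / (0.1·0.2000 + 0.6·0.8000) ≈ 0.0400
After 'anomalous': P(ore) = 0.9·0.0400 / (0.9·0.0400 + 0.4·0.9600) ≈ 0.0857
After 'background': P(ore) = 0.1·0.0857 / (0.1·0.0857 + 0.6·0.9143) ≈ 0.0154

0.015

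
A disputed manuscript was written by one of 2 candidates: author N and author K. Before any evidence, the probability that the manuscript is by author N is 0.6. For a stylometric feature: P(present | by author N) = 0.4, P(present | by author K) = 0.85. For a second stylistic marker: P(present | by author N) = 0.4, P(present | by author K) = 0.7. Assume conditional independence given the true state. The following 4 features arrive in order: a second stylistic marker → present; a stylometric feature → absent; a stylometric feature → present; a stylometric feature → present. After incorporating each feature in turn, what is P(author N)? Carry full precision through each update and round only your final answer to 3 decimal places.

After a second stylistic marker='present': P(author N) = 0.4·0.6000 / (0.4·0.6000 + 0.7·0.4000) ≈ 0.4615
After a stylometric feature='absent': P(author N) = 0.6·0.4615 / (0.6·0.4615 + 0.15·0.5385) ≈ 0.7742
After a stylometric feature='present': P(author N) = 0.4·0.7742 / (0.4·0.7742 + 0.85·0.2258) ≈ 0.6174
After a stylometric feature='present': P(author N) = 0.4·0.6174 / (0.4·0.6174 + 0.85·0.3826) ≈ 0.4316

0.432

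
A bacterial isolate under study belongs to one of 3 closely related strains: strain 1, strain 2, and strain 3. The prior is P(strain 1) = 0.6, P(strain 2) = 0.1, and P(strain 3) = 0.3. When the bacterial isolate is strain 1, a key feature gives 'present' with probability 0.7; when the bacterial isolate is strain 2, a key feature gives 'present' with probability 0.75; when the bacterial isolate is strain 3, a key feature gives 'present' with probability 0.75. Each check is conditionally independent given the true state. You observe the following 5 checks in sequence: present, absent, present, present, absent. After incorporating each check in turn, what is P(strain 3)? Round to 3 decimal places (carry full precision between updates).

0.272

After 'present': normaliser = 0.7·0.6000 + 0.75·0.1000 + 0.75·0.3000; P(strain 1) ≈ 0.5833, P(strain 2) ≈ 0.1042, P(strain 3) ≈ 0.3125
After 'absent': normaliser = 0.3·0.5833 + 0.25·0.1042 + 0.25·0.3125; P(strain 1) ≈ 0.6269, P(strain 2) ≈ 0.0933, P(strain 3) ≈ 0.2799
After 'present': normaliser = 0.7·0.6269 + 0.75·0.0933 + 0.75·0.2799; P(strain 1) ≈ 0.6106, P(strain 2) ≈ 0.0974, P(strain 3) ≈ 0.2921
After 'present': normaliser = 0.7·0.6106 + 0.75·0.0974 + 0.75·0.2921; P(strain 1) ≈ 0.5941, P(strain 2) ≈ 0.1015, P(strain 3) ≈ 0.3044
After 'absent': normaliser = 0.3·0.5941 + 0.25·0.1015 + 0.25·0.3044; P(strain 1) ≈ 0.6372, P(strain 2) ≈ 0.0907, P(strain 3) ≈ 0.2721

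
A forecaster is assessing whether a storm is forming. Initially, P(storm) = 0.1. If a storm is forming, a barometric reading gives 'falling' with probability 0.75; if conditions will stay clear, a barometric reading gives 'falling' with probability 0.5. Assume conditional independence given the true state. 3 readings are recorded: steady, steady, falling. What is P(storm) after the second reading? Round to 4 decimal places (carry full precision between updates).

Each posterior becomes the prior for the next update.
After 'steady': P(storm) = 0.25·0.1000 / (0.25·0.1000 + 0.5·0.9000) ≈ 0.0526
After 'steady': P(storm) = 0.25·0.0526 / (0.25·0.0526 + 0.5·0.9474) ≈ 0.0270

0.0270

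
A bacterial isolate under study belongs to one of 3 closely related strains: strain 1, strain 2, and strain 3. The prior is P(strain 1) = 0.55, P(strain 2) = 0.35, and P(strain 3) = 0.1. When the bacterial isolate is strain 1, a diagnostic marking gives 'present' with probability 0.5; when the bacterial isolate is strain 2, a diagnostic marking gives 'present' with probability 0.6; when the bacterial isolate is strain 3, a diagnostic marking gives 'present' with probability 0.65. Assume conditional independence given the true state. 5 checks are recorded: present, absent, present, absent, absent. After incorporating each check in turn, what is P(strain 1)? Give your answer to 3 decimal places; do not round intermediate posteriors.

After 'present': normaliser = 0.5·0.5500 + 0.6·0.3500 + 0.65·0.1000; P(strain 1) ≈ 0.5000, P(strain 2) ≈ 0.3818, P(strain 3) ≈ 0.1182
After 'absent': normaliser = 0.5·0.5000 + 0.4·0.3818 + 0.35·0.1182; P(strain 1) ≈ 0.5629, P(strain 2) ≈ 0.3439, P(strain 3) ≈ 0.0931
After 'present': normaliser = 0.5·0.5629 + 0.6·0.3439 + 0.65·0.0931; P(strain 1) ≈ 0.5133, P(strain 2) ≈ 0.3763, P(strain 3) ≈ 0.1104
After 'absent': normaliser = 0.5·0.5133 + 0.4·0.3763 + 0.35·0.1104; P(strain 1) ≈ 0.5757, P(strain 2) ≈ 0.3376, P(strain 3) ≈ 0.0867
After 'absent': normaliser = 0.5·0.5757 + 0.4·0.3376 + 0.35·0.0867; P(strain 1) ≈ 0.6351, P(strain 2) ≈ 0.2980, P(strain 3) ≈ 0.0669

0.635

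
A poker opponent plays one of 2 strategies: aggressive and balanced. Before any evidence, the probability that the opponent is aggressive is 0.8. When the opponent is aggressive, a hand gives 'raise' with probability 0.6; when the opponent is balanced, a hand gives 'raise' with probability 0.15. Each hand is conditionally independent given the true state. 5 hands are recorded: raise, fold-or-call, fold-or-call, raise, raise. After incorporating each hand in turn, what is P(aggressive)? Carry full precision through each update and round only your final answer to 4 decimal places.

Each posterior becomes the prior for the next update.
After 'raise': P(aggressive) = 0.6·0.8000 / (0.6·0.8000 + 0.15·0.2000) ≈ 0.9412
After 'fold-or-call': P(aggressive) = 0.4·0.9412 / (0.4·0.9412 + 0.85·0.0588) ≈ 0.8828
After 'fold-or-call': P(aggressive) = 0.4·0.8828 / (0.4·0.8828 + 0.85·0.1172) ≈ 0.7799
After 'raise': P(aggressive) = 0.6·0.7799 / (0.6·0.7799 + 0.15·0.2201) ≈ 0.9341
After 'raise': P(aggressive) = 0.6·0.9341 / (0.6·0.9341 + 0.15·0.0659) ≈ 0.9827

0.9827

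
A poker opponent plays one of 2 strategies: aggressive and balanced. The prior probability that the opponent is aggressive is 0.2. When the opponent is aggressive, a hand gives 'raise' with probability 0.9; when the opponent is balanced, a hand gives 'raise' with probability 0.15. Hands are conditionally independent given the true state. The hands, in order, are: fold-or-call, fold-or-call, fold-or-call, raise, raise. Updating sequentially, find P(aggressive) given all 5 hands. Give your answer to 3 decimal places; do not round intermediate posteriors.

After 'fold-or-call': P(aggressive) = 0.1·0.2000 / (0.1·0.2000 + 0.85·0.8000) ≈ 0.0286
After 'fold-or-call': P(aggressive) = 0.1·0.0286 / (0.1·0.0286 + 0.85·0.9714) ≈ 0.0034
After 'fold-or-call': P(aggressive) = 0.1·0.0034 / (0.1·0.0034 + 0.85·0.9966) ≈ 0.0004
After 'raise': P(aggressive) = 0.9·0.0004 / (0.9·0.0004 + 0.15·0.9996) ≈ 0.0024
After 'raise': P(aggressive) = 0.9·0.0024 / (0.9·0.0024 + 0.15·0.9976) ≈ 0.0144

0.014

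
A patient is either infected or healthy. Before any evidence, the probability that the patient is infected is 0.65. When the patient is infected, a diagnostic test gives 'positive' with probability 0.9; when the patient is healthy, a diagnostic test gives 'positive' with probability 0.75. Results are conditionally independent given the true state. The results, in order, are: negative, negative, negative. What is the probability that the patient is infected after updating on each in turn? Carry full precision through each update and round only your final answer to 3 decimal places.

0.106

After 'negative': P(infected) = 0.1·0.6500 / (0.1·0.6500 + 0.25·0.3500) ≈ 0.4262
After 'negative': P(infected) = 0.1·0.4262 / (0.1·0.4262 + 0.25·0.5738) ≈ 0.2291
After 'negative': P(infected) = 0.1·0.2291 / (0.1·0.2291 + 0.25·0.7709) ≈ 0.1062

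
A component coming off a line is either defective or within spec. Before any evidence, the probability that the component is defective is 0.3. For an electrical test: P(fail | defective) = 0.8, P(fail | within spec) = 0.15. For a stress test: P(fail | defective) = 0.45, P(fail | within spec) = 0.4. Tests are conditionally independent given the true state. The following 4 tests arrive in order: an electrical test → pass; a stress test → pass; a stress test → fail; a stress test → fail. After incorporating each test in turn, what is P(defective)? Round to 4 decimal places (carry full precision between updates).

0.1047

Each posterior becomes the prior for the next update.
After an electrical test='pass': P(defective) = 0.2·0.3000 / (0.2·0.3000 + 0.85·0.7000) ≈ 0.0916
After a stress test='pass': P(defective) = 0.55·0.0916 / (0.55·0.0916 + 0.6·0.9084) ≈ 0.0846
After a stress test='fail': P(defective) = 0.45·0.0846 / (0.45·0.0846 + 0.4·0.9154) ≈ 0.0942
After a stress test='fail': P(defective) = 0.45·0.0942 / (0.45·0.0942 + 0.4·0.9058) ≈ 0.1047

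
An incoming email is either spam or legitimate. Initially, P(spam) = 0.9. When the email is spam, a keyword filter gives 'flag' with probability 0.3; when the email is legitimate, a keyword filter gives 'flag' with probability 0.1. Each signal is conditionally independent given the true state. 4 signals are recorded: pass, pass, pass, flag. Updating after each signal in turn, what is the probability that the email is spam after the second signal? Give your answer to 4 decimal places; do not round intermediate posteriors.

0.8448

After 'pass': P(spam) = 0.7·0.9000 / (0.7·0.9000 + 0.9·0.1000) ≈ 0.8750
After 'pass': P(spam) = 0.7·0.8750 / (0.7·0.8750 + 0.9·0.1250) ≈ 0.8448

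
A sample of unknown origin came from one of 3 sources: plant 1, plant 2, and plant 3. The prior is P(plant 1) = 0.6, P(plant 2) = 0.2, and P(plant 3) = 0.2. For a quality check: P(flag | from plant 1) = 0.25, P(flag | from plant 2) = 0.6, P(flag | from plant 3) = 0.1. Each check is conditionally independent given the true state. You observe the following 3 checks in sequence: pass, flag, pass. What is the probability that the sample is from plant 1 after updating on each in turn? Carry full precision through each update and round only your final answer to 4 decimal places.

After 'pass': normaliser = 0.75·0.6000 + 0.4·0.2000 + 0.9·0.2000; P(plant 1) ≈ 0.6338, P(plant 2) ≈ 0.1127, P(plant 3) ≈ 0.2535
After 'flag': normaliser = 0.25·0.6338 + 0.6·0.1127 + 0.1·0.2535; P(plant 1) ≈ 0.6303, P(plant 2) ≈ 0.2689, P(plant 3) ≈ 0.1008
After 'pass': normaliser = 0.75·0.6303 + 0.4·0.2689 + 0.9·0.1008; P(plant 1) ≈ 0.7044, P(plant 2) ≈ 0.1603, P(plant 3) ≈ 0.1353

0.7044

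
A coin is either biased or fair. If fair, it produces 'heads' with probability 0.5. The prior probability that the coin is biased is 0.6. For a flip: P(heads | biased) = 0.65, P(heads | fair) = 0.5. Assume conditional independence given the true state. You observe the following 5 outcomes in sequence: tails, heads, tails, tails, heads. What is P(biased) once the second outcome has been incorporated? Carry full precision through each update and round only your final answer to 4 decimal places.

After 'tails': P(biased) = 0.35·0.6000 / (0.35·0.6000 + 0.5·0.4000) ≈ 0.5122
After 'heads': P(biased) = 0.65·0.5122 / (0.65·0.5122 + 0.5·0.4878) ≈ 0.5772

0.5772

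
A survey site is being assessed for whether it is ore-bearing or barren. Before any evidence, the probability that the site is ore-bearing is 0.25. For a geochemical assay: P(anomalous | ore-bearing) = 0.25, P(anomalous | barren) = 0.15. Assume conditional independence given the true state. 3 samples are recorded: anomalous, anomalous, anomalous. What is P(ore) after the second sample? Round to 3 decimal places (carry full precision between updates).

0.481

After 'anomalous': P(ore) = 0.25·0.2500 / (0.25·0.2500 + 0.15·0.7500) ≈ 0.3571
After 'anomalous': P(ore) = 0.25·0.3571 / (0.25·0.3571 + 0.15·0.6429) ≈ 0.4808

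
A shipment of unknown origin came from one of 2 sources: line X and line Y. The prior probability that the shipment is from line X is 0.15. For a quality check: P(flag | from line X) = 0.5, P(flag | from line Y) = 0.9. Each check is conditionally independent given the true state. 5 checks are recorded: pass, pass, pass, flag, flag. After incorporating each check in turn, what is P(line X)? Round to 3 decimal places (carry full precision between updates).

After 'pass': P(line X) = 0.5·0.1500 / (0.5·0.1500 + 0.1·0.8500) ≈ 0.4688
After 'pass': P(line X) = 0.5·0.4688 / (0.5·0.4688 + 0.1·0.5312) ≈ 0.8152
After 'pass': P(line X) = 0.5·0.8152 / (0.5·0.8152 + 0.1·0.1848) ≈ 0.9566
After 'flag': P(line X) = 0.5·0.9566 / (0.5·0.9566 + 0.9·0.0434) ≈ 0.9246
After 'flag': P(line X) = 0.5·0.9246 / (0.5·0.9246 + 0.9·0.0754) ≈ 0.8719

0.872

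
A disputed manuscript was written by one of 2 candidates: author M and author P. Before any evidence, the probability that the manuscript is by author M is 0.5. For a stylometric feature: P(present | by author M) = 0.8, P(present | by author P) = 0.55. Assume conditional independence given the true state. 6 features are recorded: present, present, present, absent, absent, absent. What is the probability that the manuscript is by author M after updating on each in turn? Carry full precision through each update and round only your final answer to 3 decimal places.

0.213

After 'present': P(author M) = 0.8·0.5000 / (0.8·0.5000 + 0.55·0.5000) ≈ 0.5926
After 'present': P(author M) = 0.8·0.5926 / (0.8·0.5926 + 0.55·0.4074) ≈ 0.6790
After 'present': P(author M) = 0.8·0.6790 / (0.8·0.6790 + 0.55·0.3210) ≈ 0.7547
After 'absent': P(author M) = 0.2·0.7547 / (0.2·0.7547 + 0.45·0.2453) ≈ 0.5777
After 'absent': P(author M) = 0.2·0.5777 / (0.2·0.5777 + 0.45·0.4223) ≈ 0.3781
After 'absent': P(author M) = 0.2·0.3781 / (0.2·0.3781 + 0.45·0.6219) ≈ 0.2127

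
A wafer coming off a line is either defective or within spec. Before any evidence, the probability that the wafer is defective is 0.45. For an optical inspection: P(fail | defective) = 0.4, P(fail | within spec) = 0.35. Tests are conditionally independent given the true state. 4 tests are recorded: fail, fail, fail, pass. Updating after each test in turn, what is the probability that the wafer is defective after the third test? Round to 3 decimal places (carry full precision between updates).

0.550

Each posterior becomes the prior for the next update.
After 'fail': P(defective) = 0.4·0.4500 / (0.4·0.4500 + 0.35·0.5500) ≈ 0.4832
After 'fail': P(defective) = 0.4·0.4832 / (0.4·0.4832 + 0.35·0.5168) ≈ 0.5166
After 'fail': P(defective) = 0.4·0.5166 / (0.4·0.5166 + 0.35·0.4834) ≈ 0.5498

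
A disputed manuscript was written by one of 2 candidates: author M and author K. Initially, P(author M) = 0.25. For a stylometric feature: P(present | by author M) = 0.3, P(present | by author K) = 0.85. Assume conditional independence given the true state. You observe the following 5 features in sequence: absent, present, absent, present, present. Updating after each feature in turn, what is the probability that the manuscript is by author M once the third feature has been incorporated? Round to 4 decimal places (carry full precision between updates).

After 'absent': P(author M) = 0.7·0.2500 / (0.7·0.2500 + 0.15·0.7500) ≈ 0.6087
After 'present': P(author M) = 0.3·0.6087 / (0.3·0.6087 + 0.85·0.3913) ≈ 0.3544
After 'absent': P(author M) = 0.7·0.3544 / (0.7·0.3544 + 0.15·0.6456) ≈ 0.7193

0.7193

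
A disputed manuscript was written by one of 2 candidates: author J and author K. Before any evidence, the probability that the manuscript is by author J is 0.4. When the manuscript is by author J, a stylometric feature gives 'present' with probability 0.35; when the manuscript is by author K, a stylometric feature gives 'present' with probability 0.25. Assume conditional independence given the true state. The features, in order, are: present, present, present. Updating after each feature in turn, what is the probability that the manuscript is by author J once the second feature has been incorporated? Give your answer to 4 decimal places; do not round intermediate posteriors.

Each posterior becomes the prior for the next update.
After 'present': P(author J) = 0.35·0.4000 / (0.35·0.4000 + 0.25·0.6000) ≈ 0.4828
After 'present': P(author J) = 0.35·0.4828 / (0.35·0.4828 + 0.25·0.5172) ≈ 0.5665

0.5665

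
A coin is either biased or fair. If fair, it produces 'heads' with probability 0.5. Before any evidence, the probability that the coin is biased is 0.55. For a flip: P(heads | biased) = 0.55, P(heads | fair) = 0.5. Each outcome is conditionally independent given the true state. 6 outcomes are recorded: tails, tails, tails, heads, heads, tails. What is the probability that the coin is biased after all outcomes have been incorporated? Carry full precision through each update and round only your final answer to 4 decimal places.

0.4925

After 'tails': P(biased) = 0.45·0.5500 / (0.45·0.5500 + 0.5·0.4500) ≈ 0.5238
After 'tails': P(biased) = 0.45·0.5238 / (0.45·0.5238 + 0.5·0.4762) ≈ 0.4975
After 'tails': P(biased) = 0.45·0.4975 / (0.45·0.4975 + 0.5·0.5025) ≈ 0.4712
After 'heads': P(biased) = 0.55·0.4712 / (0.55·0.4712 + 0.5·0.5288) ≈ 0.4950
After 'heads': P(biased) = 0.55·0.4950 / (0.55·0.4950 + 0.5·0.5050) ≈ 0.5188
After 'tails': P(biased) = 0.45·0.5188 / (0.45·0.5188 + 0.5·0.4812) ≈ 0.4925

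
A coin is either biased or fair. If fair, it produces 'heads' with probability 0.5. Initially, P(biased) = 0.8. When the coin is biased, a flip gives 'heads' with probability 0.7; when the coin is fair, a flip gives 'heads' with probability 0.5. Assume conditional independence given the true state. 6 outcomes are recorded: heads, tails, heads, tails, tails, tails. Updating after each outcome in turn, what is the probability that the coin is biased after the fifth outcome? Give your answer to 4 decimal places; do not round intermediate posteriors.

After 'heads': P(biased) = 0.7·0.8000 / (0.7·0.8000 + 0.5·0.2000) ≈ 0.8485
After 'tails': P(biased) = 0.3·0.8485 / (0.3·0.8485 + 0.5·0.1515) ≈ 0.7706
After 'heads': P(biased) = 0.7·0.7706 / (0.7·0.7706 + 0.5·0.2294) ≈ 0.8247
After 'tails': P(biased) = 0.3·0.8247 / (0.3·0.8247 + 0.5·0.1753) ≈ 0.7384
After 'tails': P(biased) = 0.3·0.7384 / (0.3·0.7384 + 0.5·0.2616) ≈ 0.6287

0.6287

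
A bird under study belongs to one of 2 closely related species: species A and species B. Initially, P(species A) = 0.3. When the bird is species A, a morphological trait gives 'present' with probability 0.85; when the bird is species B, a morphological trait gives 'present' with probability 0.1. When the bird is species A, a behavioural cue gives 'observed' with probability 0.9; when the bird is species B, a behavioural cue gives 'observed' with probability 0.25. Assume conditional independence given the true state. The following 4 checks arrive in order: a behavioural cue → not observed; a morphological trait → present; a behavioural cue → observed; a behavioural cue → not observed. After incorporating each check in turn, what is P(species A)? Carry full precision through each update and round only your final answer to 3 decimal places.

0.189

Apply Bayes' rule sequentially, carrying P(species A) forward.
After a behavioural cue='not observed': P(species A) = 0.1·0.3000 / (0.1·0.3000 + 0.75·0.7000) ≈ 0.0541
After a morphological trait='present': P(species A) = 0.85·0.0541 / (0.85·0.0541 + 0.1·0.9459) ≈ 0.3269
After a behavioural cue='observed': P(species A) = 0.9·0.3269 / (0.9·0.3269 + 0.25·0.6731) ≈ 0.6362
After a behavioural cue='not observed': P(species A) = 0.1·0.6362 / (0.1·0.6362 + 0.75·0.3638) ≈ 0.1891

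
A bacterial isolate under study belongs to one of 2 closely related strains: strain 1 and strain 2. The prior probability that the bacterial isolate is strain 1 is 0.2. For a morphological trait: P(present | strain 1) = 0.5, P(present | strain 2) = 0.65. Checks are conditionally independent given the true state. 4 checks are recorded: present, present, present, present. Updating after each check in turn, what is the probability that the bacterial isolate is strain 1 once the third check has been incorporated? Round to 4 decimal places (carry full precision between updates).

0.1022

Each posterior becomes the prior for the next update.
After 'present': P(strain 1) = 0.5·0.2000 / (0.5·0.2000 + 0.65·0.8000) ≈ 0.1613
After 'present': P(strain 1) = 0.5·0.1613 / (0.5·0.1613 + 0.65·0.8387) ≈ 0.1289
After 'present': P(strain 1) = 0.5·0.1289 / (0.5·0.1289 + 0.65·0.8711) ≈ 0.1022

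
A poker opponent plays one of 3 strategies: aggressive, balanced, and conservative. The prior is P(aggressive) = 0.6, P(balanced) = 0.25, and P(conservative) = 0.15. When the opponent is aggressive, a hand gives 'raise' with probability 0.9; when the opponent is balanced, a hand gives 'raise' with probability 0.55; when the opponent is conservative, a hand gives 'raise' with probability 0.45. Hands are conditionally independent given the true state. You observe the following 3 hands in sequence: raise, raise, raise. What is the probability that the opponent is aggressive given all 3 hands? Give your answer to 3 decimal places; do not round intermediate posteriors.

0.888

Apply Bayes' rule sequentially, carrying P(aggressive) forward.
After 'raise': normaliser = 0.9·0.6000 + 0.55·0.2500 + 0.45·0.1500; P(aggressive) ≈ 0.7248, P(balanced) ≈ 0.1846, P(conservative) ≈ 0.0906
After 'raise': normaliser = 0.9·0.7248 + 0.55·0.1846 + 0.45·0.0906; P(aggressive) ≈ 0.8209, P(balanced) ≈ 0.1277, P(conservative) ≈ 0.0513
After 'raise': normaliser = 0.9·0.8209 + 0.55·0.1277 + 0.45·0.0513; P(aggressive) ≈ 0.8878, P(balanced) ≈ 0.0844, P(conservative) ≈ 0.0277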